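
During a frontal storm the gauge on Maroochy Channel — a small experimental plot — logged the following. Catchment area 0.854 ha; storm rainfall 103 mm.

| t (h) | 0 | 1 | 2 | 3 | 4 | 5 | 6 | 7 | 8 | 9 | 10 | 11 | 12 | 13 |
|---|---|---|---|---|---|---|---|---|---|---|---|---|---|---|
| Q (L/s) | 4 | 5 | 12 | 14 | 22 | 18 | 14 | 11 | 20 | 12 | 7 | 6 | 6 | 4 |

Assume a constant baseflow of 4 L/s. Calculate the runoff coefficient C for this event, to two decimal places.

C ≈ 0.41

ΣQ_DR = 99.00 L/s; V = ΣQ_DR·Δt = 3.564 × 10^5 L.
Runoff depth d = V / A = 41.73 mm.
C = d / P = 41.73 / 103 = 0.41.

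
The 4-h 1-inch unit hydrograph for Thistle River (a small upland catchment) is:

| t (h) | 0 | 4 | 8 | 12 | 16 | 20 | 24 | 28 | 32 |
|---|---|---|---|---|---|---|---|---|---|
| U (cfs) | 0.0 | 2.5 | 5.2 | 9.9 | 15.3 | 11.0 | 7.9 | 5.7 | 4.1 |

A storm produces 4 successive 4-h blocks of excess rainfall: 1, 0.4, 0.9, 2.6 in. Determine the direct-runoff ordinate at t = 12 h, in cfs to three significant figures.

Q ≈ 14.2 cfs

By discrete convolution, Q_j = Σ (P_i / 1 in) · U_{j−i}.
At t = 12 h (j=3): Q = (1/1)·9.9 + (0.4/1)·5.2 + (0.9/1)·2.5 + (2.6/1)·0.0 = 14.2 cfs.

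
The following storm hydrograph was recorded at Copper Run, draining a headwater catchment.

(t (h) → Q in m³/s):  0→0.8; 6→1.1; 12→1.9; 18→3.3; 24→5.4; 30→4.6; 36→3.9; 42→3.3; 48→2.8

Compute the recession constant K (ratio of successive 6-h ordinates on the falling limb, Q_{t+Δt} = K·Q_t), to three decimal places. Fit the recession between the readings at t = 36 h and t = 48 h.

Using the recession-limb readings at t = 36 h and t = 48 h: Q falls from 3.9 to 2.8 m³/s over 2 intervals.
K = (Q₂/Q₁)^(1/2) = (2.8/3.9)^(1/2) = 0.847.

K ≈ 0.847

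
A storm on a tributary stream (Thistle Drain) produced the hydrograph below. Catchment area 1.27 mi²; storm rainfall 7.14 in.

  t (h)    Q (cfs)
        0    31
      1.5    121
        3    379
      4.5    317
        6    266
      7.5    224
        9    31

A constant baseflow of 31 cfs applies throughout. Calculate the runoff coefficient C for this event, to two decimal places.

ΣQ_DR = 1152 cfs; V = ΣQ_DR·Δt = 6.221 × 10^6 ft³.
Runoff depth d = V / A = 2.108 in.
C = d / P = 2.108 / 7.14 = 0.30.

C ≈ 0.30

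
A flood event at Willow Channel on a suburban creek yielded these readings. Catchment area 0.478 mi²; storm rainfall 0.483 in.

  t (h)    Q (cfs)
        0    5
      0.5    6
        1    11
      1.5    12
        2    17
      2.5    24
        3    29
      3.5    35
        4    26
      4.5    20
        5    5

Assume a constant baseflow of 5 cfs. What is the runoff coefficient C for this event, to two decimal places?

C ≈ 0.45

ΣQ_DR = 135.0 cfs; V = ΣQ_DR·Δt = 2.430 × 10^5 ft³.
Runoff depth d = V / A = 0.2188 in.
C = d / P = 0.2188 / 0.483 = 0.45.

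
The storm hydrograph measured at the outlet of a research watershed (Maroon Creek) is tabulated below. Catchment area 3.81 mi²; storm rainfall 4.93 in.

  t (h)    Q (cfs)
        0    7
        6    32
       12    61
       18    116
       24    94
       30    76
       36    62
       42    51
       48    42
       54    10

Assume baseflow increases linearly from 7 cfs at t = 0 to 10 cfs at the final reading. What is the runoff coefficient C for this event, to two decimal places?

ΣQ_DR = 466.0 cfs; V = ΣQ_DR·Δt = 1.007 × 10^7 ft³.
Runoff depth d = V / A = 1.137 in.
C = d / P = 1.137 / 4.93 = 0.23.

C ≈ 0.23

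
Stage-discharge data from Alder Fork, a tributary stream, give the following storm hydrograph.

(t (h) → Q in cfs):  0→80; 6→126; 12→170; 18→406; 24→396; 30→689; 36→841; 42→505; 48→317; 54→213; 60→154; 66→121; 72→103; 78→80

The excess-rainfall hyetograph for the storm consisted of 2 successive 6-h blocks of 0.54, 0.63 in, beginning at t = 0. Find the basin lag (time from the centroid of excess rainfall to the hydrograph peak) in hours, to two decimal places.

t_L ≈ 29.77 h

Centroid of excess rainfall: t_c = Σ P_i·t̄_i / ΣP_i = 6.2308 h (block centres at 3, 9 h).
Hydrograph peak occurs at t = 36 h, so basin lag t_L = 36 − 6.2308 = 29.77 h.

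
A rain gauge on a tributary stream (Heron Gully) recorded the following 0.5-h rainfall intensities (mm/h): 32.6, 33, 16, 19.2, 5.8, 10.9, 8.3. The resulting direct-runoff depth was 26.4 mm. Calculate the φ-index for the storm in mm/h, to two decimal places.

Only the 4 blocks with intensity above φ contribute runoff: 32.6, 33, 16, 19.2 mm/h.
Σ(I−φ)·Δt = d  ⇒  (32.6+33+16+19.2 − 4φ)·0.5 = 26.4
φ = (100.8 − 26.4/0.5) / 4 = 12.00 mm/h.

φ ≈ 12.00 mm/h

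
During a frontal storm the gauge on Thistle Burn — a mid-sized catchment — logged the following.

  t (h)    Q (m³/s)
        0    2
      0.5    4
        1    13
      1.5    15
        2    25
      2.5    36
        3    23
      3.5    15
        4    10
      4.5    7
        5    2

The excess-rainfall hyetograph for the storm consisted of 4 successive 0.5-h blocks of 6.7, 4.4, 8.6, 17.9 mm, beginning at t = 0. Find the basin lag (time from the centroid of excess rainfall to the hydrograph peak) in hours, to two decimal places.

Centroid of excess rainfall: t_c = Σ P_i·t̄_i / ΣP_i = 1.2513 h (block centres at 0.25, 0.75, 1.25, 1.75 h).
Hydrograph peak occurs at t = 2.5 h, so basin lag t_L = 2.5 − 1.2513 = 1.25 h.

t_L ≈ 1.25 h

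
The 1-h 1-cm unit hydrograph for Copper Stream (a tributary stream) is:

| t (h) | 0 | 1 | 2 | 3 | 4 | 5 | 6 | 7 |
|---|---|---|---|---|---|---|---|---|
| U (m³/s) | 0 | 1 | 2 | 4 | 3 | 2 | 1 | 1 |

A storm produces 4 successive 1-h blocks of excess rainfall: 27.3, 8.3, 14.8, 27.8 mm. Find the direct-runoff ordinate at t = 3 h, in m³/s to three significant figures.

Q ≈ 14.1 m³/s

By discrete convolution, Q_j = Σ (P_i / 10 mm) · U_{j−i}.
At t = 3 h (j=3): Q = (27.3/10)·4 + (8.3/10)·2 + (14.8/10)·1 + (27.8/10)·0 = 14.1 m³/s.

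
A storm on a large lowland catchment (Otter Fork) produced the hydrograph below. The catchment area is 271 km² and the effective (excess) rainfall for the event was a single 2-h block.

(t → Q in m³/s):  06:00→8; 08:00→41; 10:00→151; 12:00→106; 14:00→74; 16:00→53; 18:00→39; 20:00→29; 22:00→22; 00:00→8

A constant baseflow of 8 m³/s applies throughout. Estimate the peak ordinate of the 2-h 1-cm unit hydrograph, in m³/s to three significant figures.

U_p ≈ 119 m³/s

Direct runoff: 0.0, 33.0, 143.0, 98.0, 66.0, 45.0, 31.0, 21.0, 14.0, 0.0 m³/s; ΣQ_DR = 451.0 m³/s, peak = 143.0 m³/s.
Runoff depth d = ΣQ_DR·Δt / A = 451.0 × 7200 / (271 km²) = 11.98 mm.
The 1-cm UH is the DRH scaled by (10 mm)/d, so U_p = 143.0 × 10/11.98 = 119 m³/s.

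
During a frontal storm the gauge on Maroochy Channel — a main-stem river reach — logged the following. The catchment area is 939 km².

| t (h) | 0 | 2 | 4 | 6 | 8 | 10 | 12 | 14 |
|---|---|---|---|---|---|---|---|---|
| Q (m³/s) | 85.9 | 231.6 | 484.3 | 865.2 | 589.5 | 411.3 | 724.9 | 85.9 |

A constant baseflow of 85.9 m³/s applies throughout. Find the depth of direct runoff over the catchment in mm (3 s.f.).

Direct runoff: 0.0, 145.7, 398.4, 779.3, 503.6, 325.4, 639.0, 0.0 m³/s; ΣQ_DR = 2791 m³/s.
V = ΣQ_DR · Δt = 2791 × 7200 s = 2.010 × 10^7 m³.
Over A = 939 km², depth = V / A = 21.4 mm.

d ≈ 21.4 mm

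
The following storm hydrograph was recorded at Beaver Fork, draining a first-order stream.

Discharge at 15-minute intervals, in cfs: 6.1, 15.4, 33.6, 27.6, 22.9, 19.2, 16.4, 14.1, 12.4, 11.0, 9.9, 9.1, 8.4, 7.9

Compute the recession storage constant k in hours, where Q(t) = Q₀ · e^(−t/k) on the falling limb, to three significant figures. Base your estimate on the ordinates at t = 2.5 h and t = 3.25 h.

On the falling limb, Q drops from 9.9 to 7.9 cfs between t = 2.5 h and t = 3.25 h (Δt = 0.75 h).
k = −Δt / ln(Q₂/Q₁) = −0.75 / ln(7.9/9.9) = 3.32 h.

k ≈ 3.32 h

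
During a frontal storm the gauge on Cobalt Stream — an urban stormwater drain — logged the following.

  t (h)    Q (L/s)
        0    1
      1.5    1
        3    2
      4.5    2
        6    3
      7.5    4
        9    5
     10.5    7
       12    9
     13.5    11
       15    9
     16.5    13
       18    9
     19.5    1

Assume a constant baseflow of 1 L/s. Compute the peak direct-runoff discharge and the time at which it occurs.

Subtracting baseflow gives direct-runoff ordinates: 0.0, 0.0, 1.0, 1.0, 2.0, 3.0, 4.0, 6.0, 8.0, 10.0, 8.0, 12.0, 8.0, 0.0 L/s.
The maximum is 12.0 L/s, occurring at the reading for t = 16.5 h.

Q_p = 12.0 L/s at t = 16.5 h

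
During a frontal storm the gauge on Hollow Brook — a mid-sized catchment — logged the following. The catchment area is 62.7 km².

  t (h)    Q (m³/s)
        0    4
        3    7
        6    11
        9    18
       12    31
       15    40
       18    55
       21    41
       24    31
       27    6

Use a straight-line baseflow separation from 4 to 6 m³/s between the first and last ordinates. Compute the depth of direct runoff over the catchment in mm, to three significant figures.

d ≈ 33.4 mm

Direct runoff: 0.00, 2.78, 6.56, 13.33, 26.11, 34.89, 49.67, 35.44, 25.22, 0.00 m³/s; ΣQ_DR = 194.0 m³/s.
V = ΣQ_DR · Δt = 194.0 × 10800 s = 2.095 × 10^6 m³.
Over A = 62.7 km², depth = V / A = 33.4 mm.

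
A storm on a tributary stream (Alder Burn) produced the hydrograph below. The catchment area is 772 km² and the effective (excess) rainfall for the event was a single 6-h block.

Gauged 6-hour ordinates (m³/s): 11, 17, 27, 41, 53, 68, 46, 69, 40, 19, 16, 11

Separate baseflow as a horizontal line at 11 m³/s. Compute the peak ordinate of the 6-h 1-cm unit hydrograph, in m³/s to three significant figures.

Direct runoff: 0.0, 6.0, 16.0, 30.0, 42.0, 57.0, 35.0, 58.0, 29.0, 8.0, 5.0, 0.0 m³/s; ΣQ_DR = 286.0 m³/s, peak = 58.0 m³/s.
Runoff depth d = ΣQ_DR·Δt / A = 286.0 × 21600 / (772 km²) = 8.002 mm.
The 1-cm UH is the DRH scaled by (10 mm)/d, so U_p = 58.0 × 10/8.002 = 72.5 m³/s.

U_p ≈ 72.5 m³/s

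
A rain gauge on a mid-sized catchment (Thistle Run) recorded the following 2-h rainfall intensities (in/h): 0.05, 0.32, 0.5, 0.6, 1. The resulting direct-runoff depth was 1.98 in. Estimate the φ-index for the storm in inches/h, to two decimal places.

φ ≈ 0.37 in/h

Only the 3 blocks with intensity above φ contribute runoff: 0.5, 0.6, 1 in/h.
Σ(I−φ)·Δt = d  ⇒  (0.5+0.6+1 − 3φ)·2 = 1.98
φ = (2.100 − 1.98/2) / 3 = 0.37 in/h.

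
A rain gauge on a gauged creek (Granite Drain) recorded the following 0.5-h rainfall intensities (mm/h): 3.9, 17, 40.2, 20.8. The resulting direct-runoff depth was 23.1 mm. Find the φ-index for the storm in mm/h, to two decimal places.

φ ≈ 10.60 mm/h

Only the 3 blocks with intensity above φ contribute runoff: 17, 40.2, 20.8 mm/h.
Σ(I−φ)·Δt = d  ⇒  (17+40.2+20.8 − 3φ)·0.5 = 23.1
φ = (78.00 − 23.1/0.5) / 3 = 10.60 mm/h.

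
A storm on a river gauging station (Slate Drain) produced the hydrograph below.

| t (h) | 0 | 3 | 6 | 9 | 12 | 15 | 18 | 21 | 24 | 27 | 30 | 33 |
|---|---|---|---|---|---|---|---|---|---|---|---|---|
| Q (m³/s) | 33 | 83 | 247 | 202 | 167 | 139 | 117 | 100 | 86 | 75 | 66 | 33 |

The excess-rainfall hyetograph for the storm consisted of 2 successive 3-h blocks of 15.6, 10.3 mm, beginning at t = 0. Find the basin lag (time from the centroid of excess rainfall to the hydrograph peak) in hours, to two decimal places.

Centroid of excess rainfall: t_c = Σ P_i·t̄_i / ΣP_i = 2.6931 h (block centres at 1.5, 4.5 h).
Hydrograph peak occurs at t = 6 h, so basin lag t_L = 6 − 2.6931 = 3.31 h.

t_L ≈ 3.31 h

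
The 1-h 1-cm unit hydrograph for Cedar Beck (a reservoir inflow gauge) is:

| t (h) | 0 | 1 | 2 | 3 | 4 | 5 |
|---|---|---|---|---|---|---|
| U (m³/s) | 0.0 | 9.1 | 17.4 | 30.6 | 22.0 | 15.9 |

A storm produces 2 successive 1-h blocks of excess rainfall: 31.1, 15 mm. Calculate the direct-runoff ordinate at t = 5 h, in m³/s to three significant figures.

Q ≈ 82.4 m³/s

By discrete convolution, Q_j = Σ (P_i / 10 mm) · U_{j−i}.
At t = 5 h (j=5): Q = (31.1/10)·15.9 + (15/10)·22.0 = 82.4 m³/s.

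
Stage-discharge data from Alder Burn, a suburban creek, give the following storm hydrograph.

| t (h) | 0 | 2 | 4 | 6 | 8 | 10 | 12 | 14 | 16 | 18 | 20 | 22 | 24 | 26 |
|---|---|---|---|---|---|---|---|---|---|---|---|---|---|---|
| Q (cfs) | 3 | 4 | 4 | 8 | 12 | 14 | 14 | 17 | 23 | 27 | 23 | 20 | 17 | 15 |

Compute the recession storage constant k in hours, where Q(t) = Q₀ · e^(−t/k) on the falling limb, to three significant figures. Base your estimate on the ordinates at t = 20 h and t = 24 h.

On the falling limb, Q drops from 23 to 17 cfs between t = 20 h and t = 24 h (Δt = 4 h).
k = −Δt / ln(Q₂/Q₁) = −4 / ln(17/23) = 13.2 h.

k ≈ 13.2 h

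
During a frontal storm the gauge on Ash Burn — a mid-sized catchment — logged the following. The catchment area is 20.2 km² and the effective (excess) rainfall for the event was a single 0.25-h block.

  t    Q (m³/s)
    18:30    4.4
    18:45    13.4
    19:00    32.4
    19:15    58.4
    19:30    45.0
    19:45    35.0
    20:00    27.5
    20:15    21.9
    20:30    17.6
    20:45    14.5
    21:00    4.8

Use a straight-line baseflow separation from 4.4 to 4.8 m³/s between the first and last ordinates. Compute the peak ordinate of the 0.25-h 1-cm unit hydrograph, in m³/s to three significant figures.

Direct runoff: 0.00, 8.96, 27.92, 53.88, 40.44, 30.40, 22.86, 17.22, 12.88, 9.74, 0.00 m³/s; ΣQ_DR = 224.3 m³/s, peak = 53.88 m³/s.
Runoff depth d = ΣQ_DR·Δt / A = 224.3 × 900 / (20.2 km²) = 9.994 mm.
The 1-cm UH is the DRH scaled by (10 mm)/d, so U_p = 53.88 × 10/9.994 = 53.9 m³/s.

U_p ≈ 53.9 m³/s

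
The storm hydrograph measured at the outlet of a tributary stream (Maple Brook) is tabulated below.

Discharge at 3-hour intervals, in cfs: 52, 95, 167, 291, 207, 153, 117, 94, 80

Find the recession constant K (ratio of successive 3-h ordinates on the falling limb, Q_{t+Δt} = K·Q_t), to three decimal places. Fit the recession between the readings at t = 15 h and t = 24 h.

K ≈ 0.806

Using the recession-limb readings at t = 15 h and t = 24 h: Q falls from 153 to 80 cfs over 3 intervals.
K = (Q₂/Q₁)^(1/3) = (80/153)^(1/3) = 0.806.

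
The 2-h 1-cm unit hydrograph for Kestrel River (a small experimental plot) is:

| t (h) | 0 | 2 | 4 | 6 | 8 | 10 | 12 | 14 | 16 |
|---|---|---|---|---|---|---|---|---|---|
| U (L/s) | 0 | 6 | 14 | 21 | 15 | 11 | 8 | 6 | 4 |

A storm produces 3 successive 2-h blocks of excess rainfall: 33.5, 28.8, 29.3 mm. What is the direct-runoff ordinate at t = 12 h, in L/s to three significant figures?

By discrete convolution, Q_j = Σ (P_i / 10 mm) · U_{j−i}.
At t = 12 h (j=6): Q = (33.5/10)·8 + (28.8/10)·11 + (29.3/10)·15 = 102 L/s.

Q ≈ 102 L/s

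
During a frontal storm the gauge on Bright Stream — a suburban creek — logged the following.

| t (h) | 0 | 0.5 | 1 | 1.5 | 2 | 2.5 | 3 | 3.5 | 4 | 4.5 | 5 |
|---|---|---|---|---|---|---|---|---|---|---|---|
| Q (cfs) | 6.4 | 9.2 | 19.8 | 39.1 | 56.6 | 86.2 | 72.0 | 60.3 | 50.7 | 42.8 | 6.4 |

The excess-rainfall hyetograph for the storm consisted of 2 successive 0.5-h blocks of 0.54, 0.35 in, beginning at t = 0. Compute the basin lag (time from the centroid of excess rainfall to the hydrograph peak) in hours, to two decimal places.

Centroid of excess rainfall: t_c = Σ P_i·t̄_i / ΣP_i = 0.4466 h (block centres at 0.25, 0.75 h).
Hydrograph peak occurs at t = 2.5 h, so basin lag t_L = 2.5 − 0.4466 = 2.05 h.

t_L ≈ 2.05 h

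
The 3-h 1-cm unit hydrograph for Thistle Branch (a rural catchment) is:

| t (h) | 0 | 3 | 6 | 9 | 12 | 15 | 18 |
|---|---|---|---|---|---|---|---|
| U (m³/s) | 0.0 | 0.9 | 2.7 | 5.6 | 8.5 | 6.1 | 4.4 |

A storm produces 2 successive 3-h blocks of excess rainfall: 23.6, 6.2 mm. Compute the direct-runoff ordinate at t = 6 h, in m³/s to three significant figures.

By discrete convolution, Q_j = Σ (P_i / 10 mm) · U_{j−i}.
At t = 6 h (j=2): Q = (23.6/10)·2.7 + (6.2/10)·0.9 = 6.93 m³/s.

Q ≈ 6.93 m³/s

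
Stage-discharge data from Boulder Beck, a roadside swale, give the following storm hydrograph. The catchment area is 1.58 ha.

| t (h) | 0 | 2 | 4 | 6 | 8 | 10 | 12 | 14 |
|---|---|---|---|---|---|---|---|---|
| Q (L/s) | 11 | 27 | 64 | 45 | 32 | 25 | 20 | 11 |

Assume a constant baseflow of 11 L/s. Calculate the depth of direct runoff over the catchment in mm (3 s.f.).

Direct runoff: 0.0, 16.0, 53.0, 34.0, 21.0, 14.0, 9.0, 0.0 L/s; ΣQ_DR = 147.0 L/s.
V = ΣQ_DR · Δt = 147.0 × 7200 s = 1.058 × 10^6 L.
Over A = 1.58 ha, depth = V / A = 67.0 mm.

d ≈ 67.0 mm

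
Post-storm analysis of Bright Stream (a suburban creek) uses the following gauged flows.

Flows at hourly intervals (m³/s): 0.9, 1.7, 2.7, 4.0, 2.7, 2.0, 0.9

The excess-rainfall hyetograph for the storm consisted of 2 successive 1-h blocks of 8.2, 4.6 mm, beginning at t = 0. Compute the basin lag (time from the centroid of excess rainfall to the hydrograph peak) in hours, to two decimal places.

t_L ≈ 2.14 h

Centroid of excess rainfall: t_c = Σ P_i·t̄_i / ΣP_i = 0.8594 h (block centres at 0.5, 1.5 h).
Hydrograph peak occurs at t = 3 h, so basin lag t_L = 3 − 0.8594 = 2.14 h.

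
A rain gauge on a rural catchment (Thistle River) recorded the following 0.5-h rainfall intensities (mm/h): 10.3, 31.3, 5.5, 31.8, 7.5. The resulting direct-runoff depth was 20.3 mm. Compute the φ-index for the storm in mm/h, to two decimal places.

φ ≈ 11.25 mm/h

Only the 2 blocks with intensity above φ contribute runoff: 31.3, 31.8 mm/h.
Σ(I−φ)·Δt = d  ⇒  (31.3+31.8 − 2φ)·0.5 = 20.3
φ = (63.10 − 20.3/0.5) / 2 = 11.25 mm/h.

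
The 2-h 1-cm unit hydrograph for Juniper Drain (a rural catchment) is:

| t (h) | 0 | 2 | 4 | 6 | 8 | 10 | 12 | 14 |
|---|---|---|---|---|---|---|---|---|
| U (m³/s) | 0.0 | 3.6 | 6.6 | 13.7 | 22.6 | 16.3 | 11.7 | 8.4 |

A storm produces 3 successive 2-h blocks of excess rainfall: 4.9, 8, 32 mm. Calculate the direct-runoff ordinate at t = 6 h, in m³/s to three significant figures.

By discrete convolution, Q_j = Σ (P_i / 10 mm) · U_{j−i}.
At t = 6 h (j=3): Q = (4.9/10)·13.7 + (8/10)·6.6 + (32/10)·3.6 = 23.5 m³/s.

Q ≈ 23.5 m³/s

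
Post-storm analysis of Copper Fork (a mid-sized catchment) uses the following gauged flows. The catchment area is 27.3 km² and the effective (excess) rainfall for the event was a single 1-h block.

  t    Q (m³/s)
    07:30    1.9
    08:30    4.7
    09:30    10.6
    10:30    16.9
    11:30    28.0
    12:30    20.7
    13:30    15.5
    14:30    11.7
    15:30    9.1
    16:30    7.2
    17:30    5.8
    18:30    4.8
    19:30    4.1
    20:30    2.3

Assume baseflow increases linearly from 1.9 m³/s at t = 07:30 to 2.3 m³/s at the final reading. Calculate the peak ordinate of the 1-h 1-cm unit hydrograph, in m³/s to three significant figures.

Direct runoff: 0.00, 2.77, 8.64, 14.91, 25.98, 18.65, 13.42, 9.58, 6.95, 5.02, 3.59, 2.56, 1.83, 0.00 m³/s; ΣQ_DR = 113.9 m³/s, peak = 25.98 m³/s.
Runoff depth d = ΣQ_DR·Δt / A = 113.9 × 3600 / (27.3 km²) = 15.02 mm.
The 1-cm UH is the DRH scaled by (10 mm)/d, so U_p = 25.98 × 10/15.02 = 17.3 m³/s.

U_p ≈ 17.3 m³/s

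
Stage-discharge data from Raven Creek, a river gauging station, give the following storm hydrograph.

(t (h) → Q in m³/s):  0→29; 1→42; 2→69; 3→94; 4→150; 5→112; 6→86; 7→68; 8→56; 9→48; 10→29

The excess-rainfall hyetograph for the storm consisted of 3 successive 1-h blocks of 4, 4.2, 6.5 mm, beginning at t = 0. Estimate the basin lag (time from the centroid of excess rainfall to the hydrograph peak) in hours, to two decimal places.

Centroid of excess rainfall: t_c = Σ P_i·t̄_i / ΣP_i = 1.6701 h (block centres at 0.5, 1.5, 2.5 h).
Hydrograph peak occurs at t = 4 h, so basin lag t_L = 4 − 1.6701 = 2.33 h.

t_L ≈ 2.33 h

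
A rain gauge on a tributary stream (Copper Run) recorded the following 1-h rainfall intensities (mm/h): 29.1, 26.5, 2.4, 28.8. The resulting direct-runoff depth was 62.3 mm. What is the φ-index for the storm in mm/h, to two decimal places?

φ ≈ 7.37 mm/h

Only the 3 blocks with intensity above φ contribute runoff: 29.1, 26.5, 28.8 mm/h.
Σ(I−φ)·Δt = d  ⇒  (29.1+26.5+28.8 − 3φ)·1 = 62.3
φ = (84.40 − 62.3/1) / 3 = 7.37 mm/h.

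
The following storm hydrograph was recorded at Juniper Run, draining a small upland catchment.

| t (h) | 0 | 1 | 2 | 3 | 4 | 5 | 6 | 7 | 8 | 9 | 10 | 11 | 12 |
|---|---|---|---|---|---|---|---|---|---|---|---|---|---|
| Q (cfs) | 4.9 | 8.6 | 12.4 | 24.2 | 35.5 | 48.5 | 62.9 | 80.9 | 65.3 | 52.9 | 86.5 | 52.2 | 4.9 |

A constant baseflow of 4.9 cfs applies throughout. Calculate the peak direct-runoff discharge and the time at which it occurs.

Q_p = 81.6 cfs at t = 10 h

Subtracting baseflow gives direct-runoff ordinates: 0.0, 3.7, 7.5, 19.3, 30.6, 43.6, 58.0, 76.0, 60.4, 48.0, 81.6, 47.3, 0.0 cfs.
The maximum is 81.6 cfs, occurring at the reading for t = 10 h.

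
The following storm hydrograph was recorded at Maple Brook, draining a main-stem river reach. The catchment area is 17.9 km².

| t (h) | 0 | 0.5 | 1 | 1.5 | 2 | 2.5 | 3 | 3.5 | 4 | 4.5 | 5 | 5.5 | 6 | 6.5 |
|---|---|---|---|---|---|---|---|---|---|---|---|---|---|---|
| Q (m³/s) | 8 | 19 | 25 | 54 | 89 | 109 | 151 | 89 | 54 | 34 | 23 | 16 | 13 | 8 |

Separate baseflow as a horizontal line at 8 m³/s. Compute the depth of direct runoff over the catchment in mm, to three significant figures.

d ≈ 58.3 mm

Direct runoff: 0.0, 11.0, 17.0, 46.0, 81.0, 101.0, 143.0, 81.0, 46.0, 26.0, 15.0, 8.0, 5.0, 0.0 m³/s; ΣQ_DR = 580.0 m³/s.
V = ΣQ_DR · Δt = 580.0 × 1800 s = 1.044 × 10^6 m³.
Over A = 17.9 km², depth = V / A = 58.3 mm.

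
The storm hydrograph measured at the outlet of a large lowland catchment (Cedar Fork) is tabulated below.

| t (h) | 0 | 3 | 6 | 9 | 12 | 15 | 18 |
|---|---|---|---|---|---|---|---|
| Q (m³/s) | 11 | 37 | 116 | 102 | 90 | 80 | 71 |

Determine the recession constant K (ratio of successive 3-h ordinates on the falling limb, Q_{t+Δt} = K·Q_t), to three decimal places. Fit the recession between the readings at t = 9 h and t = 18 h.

K ≈ 0.886

Using the recession-limb readings at t = 9 h and t = 18 h: Q falls from 102 to 71 m³/s over 3 intervals.
K = (Q₂/Q₁)^(1/3) = (71/102)^(1/3) = 0.886.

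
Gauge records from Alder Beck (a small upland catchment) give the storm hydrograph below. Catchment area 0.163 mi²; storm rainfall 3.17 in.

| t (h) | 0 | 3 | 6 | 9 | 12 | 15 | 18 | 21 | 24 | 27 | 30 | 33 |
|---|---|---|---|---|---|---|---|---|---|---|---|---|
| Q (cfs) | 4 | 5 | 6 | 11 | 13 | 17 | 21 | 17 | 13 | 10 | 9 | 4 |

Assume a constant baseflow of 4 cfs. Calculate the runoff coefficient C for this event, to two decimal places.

ΣQ_DR = 82.00 cfs; V = ΣQ_DR·Δt = 8.856 × 10^5 ft³.
Runoff depth d = V / A = 2.339 in.
C = d / P = 2.339 / 3.17 = 0.74.

C ≈ 0.74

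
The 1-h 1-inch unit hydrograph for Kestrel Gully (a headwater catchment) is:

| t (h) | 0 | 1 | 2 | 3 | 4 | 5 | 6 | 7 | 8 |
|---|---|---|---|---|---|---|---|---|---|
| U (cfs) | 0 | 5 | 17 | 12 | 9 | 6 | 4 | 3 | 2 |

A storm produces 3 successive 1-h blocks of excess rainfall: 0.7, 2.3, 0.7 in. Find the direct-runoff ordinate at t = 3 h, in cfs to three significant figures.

By discrete convolution, Q_j = Σ (P_i / 1 in) · U_{j−i}.
At t = 3 h (j=3): Q = (0.7/1)·12 + (2.3/1)·17 + (0.7/1)·5 = 51.0 cfs.

Q ≈ 51.0 cfs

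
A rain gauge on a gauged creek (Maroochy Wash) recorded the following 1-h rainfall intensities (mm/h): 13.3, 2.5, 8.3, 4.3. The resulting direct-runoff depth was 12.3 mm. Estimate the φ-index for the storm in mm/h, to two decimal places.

φ ≈ 4.65 mm/h

Only the 2 blocks with intensity above φ contribute runoff: 13.3, 8.3 mm/h.
Σ(I−φ)·Δt = d  ⇒  (13.3+8.3 − 2φ)·1 = 12.3
φ = (21.60 − 12.3/1) / 2 = 4.65 mm/h.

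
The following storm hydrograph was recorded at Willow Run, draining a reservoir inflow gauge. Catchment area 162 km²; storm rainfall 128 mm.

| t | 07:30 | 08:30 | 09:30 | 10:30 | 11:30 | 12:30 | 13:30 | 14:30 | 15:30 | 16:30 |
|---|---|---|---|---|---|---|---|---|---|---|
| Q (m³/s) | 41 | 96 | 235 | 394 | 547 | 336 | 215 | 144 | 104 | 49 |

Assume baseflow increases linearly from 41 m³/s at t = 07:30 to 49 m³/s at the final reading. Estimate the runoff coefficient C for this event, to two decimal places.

ΣQ_DR = 1711 m³/s; V = ΣQ_DR·Δt = 6.160 × 10^6 m³.
Runoff depth d = V / A = 38.02 mm.
C = d / P = 38.02 / 128 = 0.30.

C ≈ 0.30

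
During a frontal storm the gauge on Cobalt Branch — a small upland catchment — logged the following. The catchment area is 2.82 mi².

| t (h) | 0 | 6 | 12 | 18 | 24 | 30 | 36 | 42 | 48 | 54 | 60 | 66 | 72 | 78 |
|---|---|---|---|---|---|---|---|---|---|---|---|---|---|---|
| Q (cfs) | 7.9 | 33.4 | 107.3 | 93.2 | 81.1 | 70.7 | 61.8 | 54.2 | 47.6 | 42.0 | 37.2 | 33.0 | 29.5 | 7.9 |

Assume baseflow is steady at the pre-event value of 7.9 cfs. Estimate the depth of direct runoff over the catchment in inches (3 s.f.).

Direct runoff: 0.0, 25.5, 99.4, 85.3, 73.2, 62.8, 53.9, 46.3, 39.7, 34.1, 29.3, 25.1, 21.6, 0.0 cfs; ΣQ_DR = 596.2 cfs.
V = ΣQ_DR · Δt = 596.2 × 21600 s = 1.288 × 10^7 ft³.
Over A = 2.82 mi², depth = V / A = 1.97 in.

d ≈ 1.97 in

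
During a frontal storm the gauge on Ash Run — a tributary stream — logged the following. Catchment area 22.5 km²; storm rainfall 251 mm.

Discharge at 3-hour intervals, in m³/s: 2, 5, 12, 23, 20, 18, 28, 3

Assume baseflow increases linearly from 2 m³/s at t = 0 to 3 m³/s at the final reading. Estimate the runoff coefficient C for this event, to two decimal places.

ΣQ_DR = 91.00 m³/s; V = ΣQ_DR·Δt = 9.828 × 10^5 m³.
Runoff depth d = V / A = 43.68 mm.
C = d / P = 43.68 / 251 = 0.17.

C ≈ 0.17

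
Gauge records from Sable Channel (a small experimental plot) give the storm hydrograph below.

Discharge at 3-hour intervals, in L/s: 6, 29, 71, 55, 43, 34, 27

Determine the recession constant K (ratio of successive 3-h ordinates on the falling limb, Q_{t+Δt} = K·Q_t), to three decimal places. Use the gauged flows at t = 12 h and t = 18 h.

K ≈ 0.792

Using the recession-limb readings at t = 12 h and t = 18 h: Q falls from 43 to 27 L/s over 2 intervals.
K = (Q₂/Q₁)^(1/2) = (27/43)^(1/2) = 0.792.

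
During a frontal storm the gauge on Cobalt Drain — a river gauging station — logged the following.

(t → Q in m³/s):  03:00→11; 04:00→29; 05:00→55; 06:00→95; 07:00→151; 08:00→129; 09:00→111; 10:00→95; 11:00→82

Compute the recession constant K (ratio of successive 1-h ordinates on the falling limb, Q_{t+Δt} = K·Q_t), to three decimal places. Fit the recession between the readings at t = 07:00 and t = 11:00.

K ≈ 0.858

Using the recession-limb readings at t = 07:00 and t = 11:00: Q falls from 151 to 82 m³/s over 4 intervals.
K = (Q₂/Q₁)^(1/4) = (82/151)^(1/4) = 0.858.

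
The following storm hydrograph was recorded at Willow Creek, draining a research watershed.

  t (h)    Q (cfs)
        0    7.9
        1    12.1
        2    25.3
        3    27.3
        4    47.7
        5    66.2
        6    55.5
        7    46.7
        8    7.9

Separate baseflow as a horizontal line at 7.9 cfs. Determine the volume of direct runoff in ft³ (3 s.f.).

V ≈ 8.12 × 10^5 ft³

Direct-runoff ordinates (Q − Q_b): 0.0, 4.2, 17.4, 19.4, 39.8, 58.3, 47.6, 38.8, 0.0 cfs.
ΣQ_DR = 225.5 cfs.
With Δt = 1 h = 3600 s, V = ΣQ_DR · Δt = 225.5 × 3600 = 8.12 × 10^5 ft³.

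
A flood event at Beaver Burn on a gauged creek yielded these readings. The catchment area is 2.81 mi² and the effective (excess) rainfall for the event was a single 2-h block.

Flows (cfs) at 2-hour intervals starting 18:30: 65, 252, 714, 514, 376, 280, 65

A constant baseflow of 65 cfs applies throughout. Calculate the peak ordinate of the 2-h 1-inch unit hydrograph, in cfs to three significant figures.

Direct runoff: 0.0, 187.0, 649.0, 449.0, 311.0, 215.0, 0.0 cfs; ΣQ_DR = 1811 cfs, peak = 649.0 cfs.
Runoff depth d = ΣQ_DR·Δt / A = 1811 × 7200 / (2.81 mi²) = 1.997 in.
The 1-inch UH is the DRH scaled by (1 in)/d, so U_p = 649.0 × 1/1.997 = 325 cfs.

U_p ≈ 325 cfs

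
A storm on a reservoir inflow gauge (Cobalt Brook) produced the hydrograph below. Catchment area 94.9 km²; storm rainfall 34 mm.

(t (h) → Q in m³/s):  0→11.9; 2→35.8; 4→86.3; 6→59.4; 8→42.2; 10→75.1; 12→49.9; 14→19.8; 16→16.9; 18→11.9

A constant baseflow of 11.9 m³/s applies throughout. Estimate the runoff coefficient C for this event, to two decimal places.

C ≈ 0.65

ΣQ_DR = 290.2 m³/s; V = ΣQ_DR·Δt = 2.089 × 10^6 m³.
Runoff depth d = V / A = 22.02 mm.
C = d / P = 22.02 / 34 = 0.65.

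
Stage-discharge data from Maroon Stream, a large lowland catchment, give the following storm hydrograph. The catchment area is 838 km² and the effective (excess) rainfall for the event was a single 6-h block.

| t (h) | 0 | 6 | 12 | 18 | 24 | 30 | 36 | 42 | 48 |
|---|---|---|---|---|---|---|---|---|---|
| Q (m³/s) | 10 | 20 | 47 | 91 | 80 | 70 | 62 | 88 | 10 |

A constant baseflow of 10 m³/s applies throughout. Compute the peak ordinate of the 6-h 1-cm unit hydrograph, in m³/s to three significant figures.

U_p ≈ 81.0 m³/s

Direct runoff: 0.0, 10.0, 37.0, 81.0, 70.0, 60.0, 52.0, 78.0, 0.0 m³/s; ΣQ_DR = 388.0 m³/s, peak = 81.0 m³/s.
Runoff depth d = ΣQ_DR·Δt / A = 388.0 × 21600 / (838 km²) = 10.00 mm.
The 1-cm UH is the DRH scaled by (10 mm)/d, so U_p = 81.0 × 10/10.00 = 81.0 m³/s.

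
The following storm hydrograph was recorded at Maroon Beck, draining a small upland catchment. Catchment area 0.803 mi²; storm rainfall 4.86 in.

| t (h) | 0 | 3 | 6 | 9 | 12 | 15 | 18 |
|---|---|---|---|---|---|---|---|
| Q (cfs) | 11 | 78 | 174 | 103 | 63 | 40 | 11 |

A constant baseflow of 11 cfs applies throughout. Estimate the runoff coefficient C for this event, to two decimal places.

ΣQ_DR = 403.0 cfs; V = ΣQ_DR·Δt = 4.352 × 10^6 ft³.
Runoff depth d = V / A = 2.333 in.
C = d / P = 2.333 / 4.86 = 0.48.

C ≈ 0.48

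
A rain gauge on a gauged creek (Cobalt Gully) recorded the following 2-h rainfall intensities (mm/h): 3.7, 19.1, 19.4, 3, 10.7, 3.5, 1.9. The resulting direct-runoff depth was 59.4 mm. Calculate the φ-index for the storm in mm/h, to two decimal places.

Only the 3 blocks with intensity above φ contribute runoff: 19.1, 19.4, 10.7 mm/h.
Σ(I−φ)·Δt = d  ⇒  (19.1+19.4+10.7 − 3φ)·2 = 59.4
φ = (49.20 − 59.4/2) / 3 = 6.50 mm/h.

φ ≈ 6.50 mm/h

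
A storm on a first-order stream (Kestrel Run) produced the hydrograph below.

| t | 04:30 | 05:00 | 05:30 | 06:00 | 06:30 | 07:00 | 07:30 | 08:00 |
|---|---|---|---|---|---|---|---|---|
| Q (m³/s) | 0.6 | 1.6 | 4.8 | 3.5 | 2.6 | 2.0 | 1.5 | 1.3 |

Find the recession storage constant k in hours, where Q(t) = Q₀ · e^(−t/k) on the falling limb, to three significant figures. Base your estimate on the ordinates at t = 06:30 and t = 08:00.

On the falling limb, Q drops from 2.6 to 1.3 m³/s between t = 06:30 and t = 08:00 (Δt = 1.5 h).
k = −Δt / ln(Q₂/Q₁) = −1.5 / ln(1.3/2.6) = 2.16 h.

k ≈ 2.16 h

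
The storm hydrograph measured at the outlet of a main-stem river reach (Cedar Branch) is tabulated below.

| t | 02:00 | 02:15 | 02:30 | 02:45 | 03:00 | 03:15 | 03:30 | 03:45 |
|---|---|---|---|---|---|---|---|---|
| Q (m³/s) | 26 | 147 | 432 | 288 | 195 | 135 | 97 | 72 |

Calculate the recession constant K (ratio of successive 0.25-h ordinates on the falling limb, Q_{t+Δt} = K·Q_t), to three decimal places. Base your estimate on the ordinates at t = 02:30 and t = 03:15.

K ≈ 0.679

Using the recession-limb readings at t = 02:30 and t = 03:15: Q falls from 432 to 135 m³/s over 3 intervals.
K = (Q₂/Q₁)^(1/3) = (135/432)^(1/3) = 0.679.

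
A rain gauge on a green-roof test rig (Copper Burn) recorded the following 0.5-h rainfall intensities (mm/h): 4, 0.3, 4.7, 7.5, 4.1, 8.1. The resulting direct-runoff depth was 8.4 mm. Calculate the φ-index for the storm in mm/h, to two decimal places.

φ ≈ 2.32 mm/h

Only the 5 blocks with intensity above φ contribute runoff: 4, 4.7, 7.5, 4.1, 8.1 mm/h.
Σ(I−φ)·Δt = d  ⇒  (4+4.7+7.5+4.1+8.1 − 5φ)·0.5 = 8.4
φ = (28.40 − 8.4/0.5) / 5 = 2.32 mm/h.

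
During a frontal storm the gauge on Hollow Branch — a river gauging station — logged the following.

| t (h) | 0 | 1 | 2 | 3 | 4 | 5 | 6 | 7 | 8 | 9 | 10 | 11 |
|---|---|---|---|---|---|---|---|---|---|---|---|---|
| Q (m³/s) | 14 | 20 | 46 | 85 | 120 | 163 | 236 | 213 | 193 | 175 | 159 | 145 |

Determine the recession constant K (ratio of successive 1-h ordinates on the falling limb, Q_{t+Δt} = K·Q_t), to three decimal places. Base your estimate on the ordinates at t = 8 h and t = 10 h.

Using the recession-limb readings at t = 8 h and t = 10 h: Q falls from 193 to 159 m³/s over 2 intervals.
K = (Q₂/Q₁)^(1/2) = (159/193)^(1/2) = 0.908.

K ≈ 0.908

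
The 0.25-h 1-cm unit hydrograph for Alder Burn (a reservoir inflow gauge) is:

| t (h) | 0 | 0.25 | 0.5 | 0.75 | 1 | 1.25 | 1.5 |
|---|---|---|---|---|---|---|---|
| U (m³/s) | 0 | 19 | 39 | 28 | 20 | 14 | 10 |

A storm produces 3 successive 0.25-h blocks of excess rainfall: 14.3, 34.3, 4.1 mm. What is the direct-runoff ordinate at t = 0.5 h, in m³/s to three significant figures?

Q ≈ 121 m³/s

By discrete convolution, Q_j = Σ (P_i / 10 mm) · U_{j−i}.
At t = 0.5 h (j=2): Q = (14.3/10)·39 + (34.3/10)·19 + (4.1/10)·0 = 121 m³/s.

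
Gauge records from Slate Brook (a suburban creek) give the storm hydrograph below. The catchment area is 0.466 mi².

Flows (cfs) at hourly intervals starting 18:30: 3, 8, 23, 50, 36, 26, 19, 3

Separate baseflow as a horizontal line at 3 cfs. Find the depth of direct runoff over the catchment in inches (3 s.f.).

d ≈ 0.479 in

Direct runoff: 0.0, 5.0, 20.0, 47.0, 33.0, 23.0, 16.0, 0.0 cfs; ΣQ_DR = 144.0 cfs.
V = ΣQ_DR · Δt = 144.0 × 3600 s = 5.184 × 10^5 ft³.
Over A = 0.466 mi², depth = V / A = 0.479 in.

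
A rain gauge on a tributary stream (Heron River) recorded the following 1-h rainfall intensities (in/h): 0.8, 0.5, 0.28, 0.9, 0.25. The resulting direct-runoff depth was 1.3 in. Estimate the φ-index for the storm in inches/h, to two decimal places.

φ ≈ 0.30 in/h

Only the 3 blocks with intensity above φ contribute runoff: 0.8, 0.5, 0.9 in/h.
Σ(I−φ)·Δt = d  ⇒  (0.8+0.5+0.9 − 3φ)·1 = 1.3
φ = (2.200 − 1.3/1) / 3 = 0.30 in/h.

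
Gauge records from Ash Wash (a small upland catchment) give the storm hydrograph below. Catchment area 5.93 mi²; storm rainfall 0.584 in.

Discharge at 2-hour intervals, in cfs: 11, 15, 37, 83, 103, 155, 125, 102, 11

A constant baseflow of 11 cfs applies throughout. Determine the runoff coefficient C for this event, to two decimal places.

C ≈ 0.49

ΣQ_DR = 543.0 cfs; V = ΣQ_DR·Δt = 3.910 × 10^6 ft³.
Runoff depth d = V / A = 0.2838 in.
C = d / P = 0.2838 / 0.584 = 0.49.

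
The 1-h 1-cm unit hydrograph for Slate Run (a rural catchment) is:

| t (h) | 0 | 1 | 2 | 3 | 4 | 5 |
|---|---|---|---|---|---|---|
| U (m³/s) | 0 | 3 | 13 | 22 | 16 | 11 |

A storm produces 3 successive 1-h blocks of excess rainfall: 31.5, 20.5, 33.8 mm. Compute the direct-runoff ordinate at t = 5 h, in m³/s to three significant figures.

Q ≈ 142 m³/s

By discrete convolution, Q_j = Σ (P_i / 10 mm) · U_{j−i}.
At t = 5 h (j=5): Q = (31.5/10)·11 + (20.5/10)·16 + (33.8/10)·22 = 142 m³/s.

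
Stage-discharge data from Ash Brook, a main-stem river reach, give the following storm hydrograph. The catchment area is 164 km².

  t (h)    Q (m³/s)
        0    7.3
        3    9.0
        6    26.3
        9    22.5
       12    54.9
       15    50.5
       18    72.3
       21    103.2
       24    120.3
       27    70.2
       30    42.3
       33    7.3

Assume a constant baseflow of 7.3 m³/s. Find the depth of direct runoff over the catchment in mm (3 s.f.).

d ≈ 32.8 mm

Direct runoff: 0.0, 1.7, 19.0, 15.2, 47.6, 43.2, 65.0, 95.9, 113.0, 62.9, 35.0, 0.0 m³/s; ΣQ_DR = 498.5 m³/s.
V = ΣQ_DR · Δt = 498.5 × 10800 s = 5.384 × 10^6 m³.
Over A = 164 km², depth = V / A = 32.8 mm.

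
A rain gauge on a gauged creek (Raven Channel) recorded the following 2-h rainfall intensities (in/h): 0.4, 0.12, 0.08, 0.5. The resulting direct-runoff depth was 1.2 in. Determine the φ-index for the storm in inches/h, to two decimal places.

φ ≈ 0.15 in/h

Only the 2 blocks with intensity above φ contribute runoff: 0.4, 0.5 in/h.
Σ(I−φ)·Δt = d  ⇒  (0.4+0.5 − 2φ)·2 = 1.2
φ = (0.9000 − 1.2/2) / 2 = 0.15 in/h.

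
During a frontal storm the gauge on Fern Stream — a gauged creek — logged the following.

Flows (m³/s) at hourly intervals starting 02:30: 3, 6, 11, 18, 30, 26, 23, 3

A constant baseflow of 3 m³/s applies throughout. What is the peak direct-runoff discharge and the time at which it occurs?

Subtracting baseflow gives direct-runoff ordinates: 0.0, 3.0, 8.0, 15.0, 27.0, 23.0, 20.0, 0.0 m³/s.
The maximum is 27.0 m³/s, occurring at the reading for t = 06:30.

Q_p = 27.0 m³/s at t = 06:30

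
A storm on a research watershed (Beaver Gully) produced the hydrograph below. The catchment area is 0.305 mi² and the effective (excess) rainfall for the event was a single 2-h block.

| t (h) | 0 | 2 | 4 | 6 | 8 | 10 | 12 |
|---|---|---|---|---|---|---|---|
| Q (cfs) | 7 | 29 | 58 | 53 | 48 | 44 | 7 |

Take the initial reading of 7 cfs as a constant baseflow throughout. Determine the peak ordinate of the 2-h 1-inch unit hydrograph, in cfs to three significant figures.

U_p ≈ 25.5 cfs

Direct runoff: 0.0, 22.0, 51.0, 46.0, 41.0, 37.0, 0.0 cfs; ΣQ_DR = 197.0 cfs, peak = 51.0 cfs.
Runoff depth d = ΣQ_DR·Δt / A = 197.0 × 7200 / (0.305 mi²) = 2.002 in.
The 1-inch UH is the DRH scaled by (1 in)/d, so U_p = 51.0 × 1/2.002 = 25.5 cfs.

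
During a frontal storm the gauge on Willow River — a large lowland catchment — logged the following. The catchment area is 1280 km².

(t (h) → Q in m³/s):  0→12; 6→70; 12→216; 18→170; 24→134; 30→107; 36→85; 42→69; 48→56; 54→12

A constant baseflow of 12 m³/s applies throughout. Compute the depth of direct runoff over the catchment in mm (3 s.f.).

d ≈ 13.7 mm

Direct runoff: 0.0, 58.0, 204.0, 158.0, 122.0, 95.0, 73.0, 57.0, 44.0, 0.0 m³/s; ΣQ_DR = 811.0 m³/s.
V = ΣQ_DR · Δt = 811.0 × 21600 s = 1.752 × 10^7 m³.
Over A = 1280 km², depth = V / A = 13.7 mm.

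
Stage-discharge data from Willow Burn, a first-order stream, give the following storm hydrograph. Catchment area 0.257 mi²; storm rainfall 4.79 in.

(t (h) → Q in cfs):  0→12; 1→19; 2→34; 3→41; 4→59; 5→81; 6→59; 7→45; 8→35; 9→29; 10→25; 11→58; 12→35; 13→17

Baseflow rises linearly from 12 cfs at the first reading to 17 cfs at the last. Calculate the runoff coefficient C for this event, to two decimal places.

C ≈ 0.44

ΣQ_DR = 346.0 cfs; V = ΣQ_DR·Δt = 1.246 × 10^6 ft³.
Runoff depth d = V / A = 2.086 in.
C = d / P = 2.086 / 4.79 = 0.44.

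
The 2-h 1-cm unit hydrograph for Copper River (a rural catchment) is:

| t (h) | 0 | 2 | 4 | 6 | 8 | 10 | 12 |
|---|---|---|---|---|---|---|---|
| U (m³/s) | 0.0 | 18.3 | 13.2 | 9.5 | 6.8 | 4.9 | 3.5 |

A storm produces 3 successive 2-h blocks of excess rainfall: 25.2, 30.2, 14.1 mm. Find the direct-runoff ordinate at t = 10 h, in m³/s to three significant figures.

By discrete convolution, Q_j = Σ (P_i / 10 mm) · U_{j−i}.
At t = 10 h (j=5): Q = (25.2/10)·4.9 + (30.2/10)·6.8 + (14.1/10)·9.5 = 46.3 m³/s.

Q ≈ 46.3 m³/s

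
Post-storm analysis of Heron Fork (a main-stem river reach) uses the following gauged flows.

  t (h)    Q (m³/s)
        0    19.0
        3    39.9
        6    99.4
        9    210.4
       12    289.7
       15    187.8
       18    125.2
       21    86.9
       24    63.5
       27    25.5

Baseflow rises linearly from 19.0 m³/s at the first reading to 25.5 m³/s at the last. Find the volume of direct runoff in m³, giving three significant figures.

Direct-runoff ordinates (Q − Q_b): 0.00, 20.18, 78.96, 189.23, 267.81, 165.19, 101.87, 62.84, 38.72, 0.00 m³/s.
ΣQ_DR = 924.8 m³/s.
With Δt = 3 h = 10800 s, V = ΣQ_DR · Δt = 924.8 × 10800 = 9.99 × 10^6 m³.

V ≈ 9.99 × 10^6 m³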